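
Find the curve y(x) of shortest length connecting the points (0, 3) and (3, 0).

Arc-length functional: J[y] = ∫ sqrt(1 + (y')^2) dx.
Lagrangian L = sqrt(1 + (y')^2) has no explicit y dependence, so ∂L/∂y = 0 and the Euler-Lagrange equation gives
    d/dx( y' / sqrt(1 + (y')^2) ) = 0  ⇒  y' / sqrt(1 + (y')^2) = const.
Hence y' is constant, so y(x) is affine.
Fitting the endpoints (0, 3) and (3, 0):
    slope m = (0 − 3) / (3 − 0) = -1,
    intercept c = 3 − m·0 = 3.
Extremal: y(x) = -x + 3.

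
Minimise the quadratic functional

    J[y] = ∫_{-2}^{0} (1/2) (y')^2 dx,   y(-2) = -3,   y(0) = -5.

The Lagrangian is L = (1/2) (y')^2.
Compute ∂L/∂y = 0, ∂L/∂y' = y'.
The Euler-Lagrange equation d/dx(∂L/∂y') − ∂L/∂y = 0 reduces to
    y'' = 0.
Its general solution is
    y(x) = A x + B,
with A, B fixed by the endpoint conditions.
Applying the endpoint conditions y(-2) = -3 and y(0) = -5: solve A·-2 + B = -3 and A·0 + B = -5. Subtracting gives A(0 − -2) = -5 − -3, so A = -1, and B = -3 − A·-2 = -5. Therefore
    y(x) = -x - 5.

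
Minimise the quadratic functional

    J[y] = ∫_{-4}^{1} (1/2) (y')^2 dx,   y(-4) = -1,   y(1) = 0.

The Lagrangian is L = (1/2) (y')^2.
Compute ∂L/∂y = 0, ∂L/∂y' = y'.
The Euler-Lagrange equation d/dx(∂L/∂y') − ∂L/∂y = 0 reduces to
    y'' = 0.
Its general solution is
    y(x) = A x + B,
with A, B fixed by the endpoint conditions.
Applying the endpoint conditions y(-4) = -1 and y(1) = 0: solve A·-4 + B = -1 and A·1 + B = 0. Subtracting gives A(1 − -4) = 0 − -1, so A = 1/5, and B = -1 − A·-4 = -1/5. Therefore
    y(x) = (1/5) x - 1/5.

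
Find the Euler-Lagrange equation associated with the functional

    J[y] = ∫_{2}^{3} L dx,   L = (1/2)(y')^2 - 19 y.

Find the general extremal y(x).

The Lagrangian is L = (1/2)(y')^2 - 19 y.
∂L/∂y = -19.
∂L/∂y' = y'.
The Euler-Lagrange equation d/dx(∂L/∂y') − ∂L/∂y = 0 becomes:
    y'' + 19 = 0
General solution: y(x) = -(19/2) x^2 + A x + B, where A and B are arbitrary constants fixed by the endpoint conditions.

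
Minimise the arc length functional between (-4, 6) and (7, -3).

Arc-length functional: J[y] = ∫ sqrt(1 + (y')^2) dx.
Lagrangian L = sqrt(1 + (y')^2) has no explicit y dependence, so ∂L/∂y = 0 and the Euler-Lagrange equation gives
    d/dx( y' / sqrt(1 + (y')^2) ) = 0  ⇒  y' / sqrt(1 + (y')^2) = const.
Hence y' is constant, so y(x) is affine.
Fitting the endpoints (-4, 6) and (7, -3):
    slope m = ((-3) − 6) / (7 − (-4)) = -9/11,
    intercept c = 6 − m·(-4) = 30/11.
Extremal: y(x) = (-9/11) x + 30/11.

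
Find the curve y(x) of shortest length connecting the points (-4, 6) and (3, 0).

Arc-length functional: J[y] = ∫ sqrt(1 + (y')^2) dx.
Lagrangian L = sqrt(1 + (y')^2) has no explicit y dependence, so ∂L/∂y = 0 and the Euler-Lagrange equation gives
    d/dx( y' / sqrt(1 + (y')^2) ) = 0  ⇒  y' / sqrt(1 + (y')^2) = const.
Hence y' is constant, so y(x) is affine.
Fitting the endpoints (-4, 6) and (3, 0):
    slope m = (0 − 6) / (3 − (-4)) = -6/7,
    intercept c = 6 − m·(-4) = 18/7.
Extremal: y(x) = (-6/7) x + 18/7.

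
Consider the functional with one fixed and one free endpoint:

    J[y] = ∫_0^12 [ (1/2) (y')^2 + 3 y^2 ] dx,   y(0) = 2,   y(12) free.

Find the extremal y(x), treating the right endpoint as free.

The Lagrangian L = (1/2) (y')^2 + 3 y^2 gives
    ∂L/∂y = 6 y,   ∂L/∂y' = y'.
Euler-Lagrange: y'' − 6 y = 0.
With k = sqrt(6), the general solution is
    y(x) = A cosh(sqrt(6) x) + B sinh(sqrt(6) x).
Fixed left endpoint y(0) = 2 ⇒ A = 2.
The right endpoint x = 12 is free, so the natural (transversality) condition is ∂L/∂y' |_{x=12} = 0, i.e. y'(12) = 0.
Compute y'(x) = A k sinh(k x) + B k cosh(k x), so
    y'(12) = A k sinh(k·12) + B k cosh(k·12) = 0
    ⇒ B = −A tanh(k·12) = − 2 tanh(sqrt(6)·12).
Therefore the extremal is
    y(x) = 2 cosh(sqrt(6) x) − 2 tanh(sqrt(6)·12) sinh(sqrt(6) x).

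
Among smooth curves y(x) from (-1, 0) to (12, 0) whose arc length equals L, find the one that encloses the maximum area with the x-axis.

Set up the augmented Lagrangian using a multiplier λ for the length constraint:
    F(y, y') = y − λ sqrt(1 + y'^2).
F has no explicit x dependence, so the Beltrami identity yields a first integral
    F − y' ∂F/∂y' = C.
Compute ∂F/∂y' = −λ y' / sqrt(1 + y'^2). Then
    y − λ sqrt(1 + y'^2) + λ y'^2 / sqrt(1 + y'^2) = C
    ⇒  y − λ / sqrt(1 + y'^2) = C.
Solving for y' and integrating gives
    (x − a)^2 + (y − b)^2 = λ^2,
a circular arc of radius λ. The constants a, b are determined by the endpoint conditions y(-1) = y(12) = 0, and λ is fixed implicitly by the length constraint
    ∫_{-1}^{12} sqrt(1 + y'^2) dx = L.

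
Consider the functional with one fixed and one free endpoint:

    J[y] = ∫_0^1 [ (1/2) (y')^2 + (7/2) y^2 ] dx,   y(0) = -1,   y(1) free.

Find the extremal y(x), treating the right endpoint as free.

The Lagrangian L = (1/2) (y')^2 + (7/2) y^2 gives
    ∂L/∂y = 7 y,   ∂L/∂y' = y'.
Euler-Lagrange: y'' − 7 y = 0.
With k = sqrt(7), the general solution is
    y(x) = A cosh(sqrt(7) x) + B sinh(sqrt(7) x).
Fixed left endpoint y(0) = -1 ⇒ A = -1.
The right endpoint x = 1 is free, so the natural (transversality) condition is ∂L/∂y' |_{x=1} = 0, i.e. y'(1) = 0.
Compute y'(x) = A k sinh(k x) + B k cosh(k x), so
    y'(1) = A k sinh(k·1) + B k cosh(k·1) = 0
    ⇒ B = −A tanh(k·1) = tanh(sqrt(7)·1).
Therefore the extremal is
    y(x) = −cosh(sqrt(7) x) + tanh(sqrt(7)·1) sinh(sqrt(7) x).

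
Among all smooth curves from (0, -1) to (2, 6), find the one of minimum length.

Arc-length functional: J[y] = ∫ sqrt(1 + (y')^2) dx.
Lagrangian L = sqrt(1 + (y')^2) has no explicit y dependence, so ∂L/∂y = 0 and the Euler-Lagrange equation gives
    d/dx( y' / sqrt(1 + (y')^2) ) = 0  ⇒  y' / sqrt(1 + (y')^2) = const.
Hence y' is constant, so y(x) is affine.
Fitting the endpoints (0, -1) and (2, 6):
    slope m = (6 − (-1)) / (2 − 0) = 7/2,
    intercept c = (-1) − m·0 = -1.
Extremal: y(x) = (7/2) x - 1.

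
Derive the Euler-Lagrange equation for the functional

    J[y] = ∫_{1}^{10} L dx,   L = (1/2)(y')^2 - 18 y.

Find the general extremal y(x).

The Lagrangian is L = (1/2)(y')^2 - 18 y.
∂L/∂y = -18.
∂L/∂y' = y'.
The Euler-Lagrange equation d/dx(∂L/∂y') − ∂L/∂y = 0 becomes:
    y'' + 18 = 0
General solution: y(x) = -9 x^2 + A x + B, where A and B are arbitrary constants fixed by the endpoint conditions.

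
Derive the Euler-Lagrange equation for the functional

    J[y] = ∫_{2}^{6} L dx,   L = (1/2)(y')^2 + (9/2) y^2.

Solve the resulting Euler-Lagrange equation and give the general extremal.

The Lagrangian is L = (1/2)(y')^2 + (9/2) y^2.
∂L/∂y = 9y.
∂L/∂y' = y'.
The Euler-Lagrange equation d/dx(∂L/∂y') − ∂L/∂y = 0 becomes:
    y'' - 9 y = 0
General solution: y(x) = A e^(3x) + B e^(-3x), where A and B are arbitrary constants fixed by the endpoint conditions.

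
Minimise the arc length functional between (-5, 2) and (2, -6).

Arc-length functional: J[y] = ∫ sqrt(1 + (y')^2) dx.
Lagrangian L = sqrt(1 + (y')^2) has no explicit y dependence, so ∂L/∂y = 0 and the Euler-Lagrange equation gives
    d/dx( y' / sqrt(1 + (y')^2) ) = 0  ⇒  y' / sqrt(1 + (y')^2) = const.
Hence y' is constant, so y(x) is affine.
Fitting the endpoints (-5, 2) and (2, -6):
    slope m = ((-6) − 2) / (2 − (-5)) = -8/7,
    intercept c = 2 − m·(-5) = -26/7.
Extremal: y(x) = (-8/7) x - 26/7.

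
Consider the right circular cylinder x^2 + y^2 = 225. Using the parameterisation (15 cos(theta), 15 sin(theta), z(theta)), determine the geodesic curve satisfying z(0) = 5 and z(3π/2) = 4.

Parameterise the cylinder of radius R = 15 as
    r(θ) = (15 cos θ, 15 sin θ, z(θ)).
The arc-length element is
    ds = sqrt(225 + (dz/dθ)^2) dθ,
so the Lagrangian is L = sqrt(225 + z'^2).
L depends on z' only, not on z or θ, so ∂L/∂z = 0 and
    ∂L/∂z' = z' / sqrt(225 + z'^2).
The Euler-Lagrange equation gives
    d/dθ( z' / sqrt(225 + z'^2) ) = 0,
so z' is constant. Integrating once:
    z(θ) = a θ + b,
a helix on the cylinder (a straight line when the cylinder is unrolled). The constants a, b are determined by the endpoint conditions.
With endpoint conditions z(0) = 5 and z(3π/2) = 4: from z(0) = b we get b = 5, and a·3π/2 + 5 = 4 gives a = -2/(3π), so
    z(θ) = (-2/(3π)) θ + 5.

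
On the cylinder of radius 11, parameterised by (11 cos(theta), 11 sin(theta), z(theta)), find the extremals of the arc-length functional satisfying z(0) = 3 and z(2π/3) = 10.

Parameterise the cylinder of radius R = 11 as
    r(θ) = (11 cos θ, 11 sin θ, z(θ)).
The arc-length element is
    ds = sqrt(121 + (dz/dθ)^2) dθ,
so the Lagrangian is L = sqrt(121 + z'^2).
L depends on z' only, not on z or θ, so ∂L/∂z = 0 and
    ∂L/∂z' = z' / sqrt(121 + z'^2).
The Euler-Lagrange equation gives
    d/dθ( z' / sqrt(121 + z'^2) ) = 0,
so z' is constant. Integrating once:
    z(θ) = a θ + b,
a helix on the cylinder (a straight line when the cylinder is unrolled). The constants a, b are determined by the endpoint conditions.
With endpoint conditions z(0) = 3 and z(2π/3) = 10: from z(0) = b we get b = 3, and a·2π/3 + 3 = 10 gives a = 21/(2π), so
    z(θ) = (21/(2π)) θ + 3.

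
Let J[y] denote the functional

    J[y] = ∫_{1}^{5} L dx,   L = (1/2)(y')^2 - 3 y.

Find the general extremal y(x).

The Lagrangian is L = (1/2)(y')^2 - 3 y.
∂L/∂y = -3.
∂L/∂y' = y'.
The Euler-Lagrange equation d/dx(∂L/∂y') − ∂L/∂y = 0 becomes:
    y'' + 3 = 0
General solution: y(x) = -(3/2) x^2 + A x + B, where A and B are arbitrary constants fixed by the endpoint conditions.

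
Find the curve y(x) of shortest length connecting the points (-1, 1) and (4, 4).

Arc-length functional: J[y] = ∫ sqrt(1 + (y')^2) dx.
Lagrangian L = sqrt(1 + (y')^2) has no explicit y dependence, so ∂L/∂y = 0 and the Euler-Lagrange equation gives
    d/dx( y' / sqrt(1 + (y')^2) ) = 0  ⇒  y' / sqrt(1 + (y')^2) = const.
Hence y' is constant, so y(x) is affine.
Fitting the endpoints (-1, 1) and (4, 4):
    slope m = (4 − 1) / (4 − (-1)) = 3/5,
    intercept c = 1 − m·(-1) = 8/5.
Extremal: y(x) = (3/5) x + 8/5.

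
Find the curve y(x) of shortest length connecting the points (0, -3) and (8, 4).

Arc-length functional: J[y] = ∫ sqrt(1 + (y')^2) dx.
Lagrangian L = sqrt(1 + (y')^2) has no explicit y dependence, so ∂L/∂y = 0 and the Euler-Lagrange equation gives
    d/dx( y' / sqrt(1 + (y')^2) ) = 0  ⇒  y' / sqrt(1 + (y')^2) = const.
Hence y' is constant, so y(x) is affine.
Fitting the endpoints (0, -3) and (8, 4):
    slope m = (4 − (-3)) / (8 − 0) = 7/8,
    intercept c = (-3) − m·0 = -3.
Extremal: y(x) = (7/8) x - 3.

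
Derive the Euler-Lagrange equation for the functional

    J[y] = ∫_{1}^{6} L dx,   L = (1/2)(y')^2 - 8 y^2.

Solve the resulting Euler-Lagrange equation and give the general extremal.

The Lagrangian is L = (1/2)(y')^2 - 8 y^2.
∂L/∂y = -16y.
∂L/∂y' = y'.
The Euler-Lagrange equation d/dx(∂L/∂y') − ∂L/∂y = 0 becomes:
    y'' + 16 y = 0
General solution: y(x) = A sin(4x) + B cos(4x), where A and B are arbitrary constants fixed by the endpoint conditions.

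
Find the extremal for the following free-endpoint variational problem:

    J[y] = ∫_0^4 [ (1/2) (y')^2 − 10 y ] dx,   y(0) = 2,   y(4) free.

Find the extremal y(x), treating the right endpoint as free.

The Lagrangian L = (1/2) (y')^2 − 10 y gives
    ∂L/∂y = −10,   ∂L/∂y' = y'.
Euler-Lagrange: d/dx(y') − (−10) = 0, i.e. y'' + 10 = 0, so
    y(x) = −(10/2) x^2 + C1 x + C2.
Fixed left endpoint y(0) = 2 ⇒ C2 = 2.
The right endpoint x = 4 is free, so the natural (transversality) condition is ∂L/∂y' |_{x=4} = 0, i.e. y'(4) = 0.
Compute y'(x) = −10 x + C1, so y'(4) = −40 + C1 = 0 ⇒ C1 = 40.
Therefore the extremal is
    y(x) = −5 x^2 + 40 x + 2.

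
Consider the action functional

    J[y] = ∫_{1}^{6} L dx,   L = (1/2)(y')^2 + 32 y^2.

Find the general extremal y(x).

The Lagrangian is L = (1/2)(y')^2 + 32 y^2.
∂L/∂y = 64y.
∂L/∂y' = y'.
The Euler-Lagrange equation d/dx(∂L/∂y') − ∂L/∂y = 0 becomes:
    y'' - 64 y = 0
General solution: y(x) = A e^(8x) + B e^(-8x), where A and B are arbitrary constants fixed by the endpoint conditions.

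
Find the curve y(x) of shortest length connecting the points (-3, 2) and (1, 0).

Arc-length functional: J[y] = ∫ sqrt(1 + (y')^2) dx.
Lagrangian L = sqrt(1 + (y')^2) has no explicit y dependence, so ∂L/∂y = 0 and the Euler-Lagrange equation gives
    d/dx( y' / sqrt(1 + (y')^2) ) = 0  ⇒  y' / sqrt(1 + (y')^2) = const.
Hence y' is constant, so y(x) is affine.
Fitting the endpoints (-3, 2) and (1, 0):
    slope m = (0 − 2) / (1 − (-3)) = -1/2,
    intercept c = 2 − m·(-3) = 1/2.
Extremal: y(x) = (-1/2) x + 1/2.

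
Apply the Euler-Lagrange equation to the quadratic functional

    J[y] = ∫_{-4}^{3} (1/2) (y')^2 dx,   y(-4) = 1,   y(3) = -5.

The Lagrangian is L = (1/2) (y')^2.
Compute ∂L/∂y = 0, ∂L/∂y' = y'.
The Euler-Lagrange equation d/dx(∂L/∂y') − ∂L/∂y = 0 reduces to
    y'' = 0.
Its general solution is
    y(x) = A x + B,
with A, B fixed by the endpoint conditions.
Applying the endpoint conditions y(-4) = 1 and y(3) = -5: solve A·-4 + B = 1 and A·3 + B = -5. Subtracting gives A(3 − -4) = -5 − 1, so A = -6/7, and B = 1 − A·-4 = -17/7. Therefore
    y(x) = (-6/7) x - 17/7.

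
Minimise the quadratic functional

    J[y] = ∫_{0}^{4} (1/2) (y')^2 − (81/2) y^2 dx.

The Lagrangian is L = (1/2) (y')^2 − (81/2) y^2.
Compute ∂L/∂y = -81y, ∂L/∂y' = y'.
The Euler-Lagrange equation d/dx(∂L/∂y') − ∂L/∂y = 0 reduces to
    y'' + 81 y = 0.
Its general solution is
    y(x) = A sin(9x) + B cos(9x),
with A, B fixed by the endpoint conditions.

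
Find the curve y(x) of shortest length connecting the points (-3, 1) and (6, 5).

Arc-length functional: J[y] = ∫ sqrt(1 + (y')^2) dx.
Lagrangian L = sqrt(1 + (y')^2) has no explicit y dependence, so ∂L/∂y = 0 and the Euler-Lagrange equation gives
    d/dx( y' / sqrt(1 + (y')^2) ) = 0  ⇒  y' / sqrt(1 + (y')^2) = const.
Hence y' is constant, so y(x) is affine.
Fitting the endpoints (-3, 1) and (6, 5):
    slope m = (5 − 1) / (6 − (-3)) = 4/9,
    intercept c = 1 − m·(-3) = 7/3.
Extremal: y(x) = (4/9) x + 7/3.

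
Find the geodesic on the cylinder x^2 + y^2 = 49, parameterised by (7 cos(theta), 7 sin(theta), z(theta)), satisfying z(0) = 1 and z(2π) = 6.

Parameterise the cylinder of radius R = 7 as
    r(θ) = (7 cos θ, 7 sin θ, z(θ)).
The arc-length element is
    ds = sqrt(49 + (dz/dθ)^2) dθ,
so the Lagrangian is L = sqrt(49 + z'^2).
L depends on z' only, not on z or θ, so ∂L/∂z = 0 and
    ∂L/∂z' = z' / sqrt(49 + z'^2).
The Euler-Lagrange equation gives
    d/dθ( z' / sqrt(49 + z'^2) ) = 0,
so z' is constant. Integrating once:
    z(θ) = a θ + b,
a helix on the cylinder (a straight line when the cylinder is unrolled). The constants a, b are determined by the endpoint conditions.
With endpoint conditions z(0) = 1 and z(2π) = 6: from z(0) = b we get b = 1, and a·2π + 1 = 6 gives a = 5/(2π), so
    z(θ) = (5/(2π)) θ + 1.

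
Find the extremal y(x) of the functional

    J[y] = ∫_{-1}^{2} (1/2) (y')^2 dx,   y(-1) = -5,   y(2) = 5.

The Lagrangian is L = (1/2) (y')^2.
Compute ∂L/∂y = 0, ∂L/∂y' = y'.
The Euler-Lagrange equation d/dx(∂L/∂y') − ∂L/∂y = 0 reduces to
    y'' = 0.
Its general solution is
    y(x) = A x + B,
with A, B fixed by the endpoint conditions.
Applying the endpoint conditions y(-1) = -5 and y(2) = 5: solve A·-1 + B = -5 and A·2 + B = 5. Subtracting gives A(2 − -1) = 5 − -5, so A = 10/3, and B = -5 − A·-1 = -5/3. Therefore
    y(x) = (10/3) x - 5/3.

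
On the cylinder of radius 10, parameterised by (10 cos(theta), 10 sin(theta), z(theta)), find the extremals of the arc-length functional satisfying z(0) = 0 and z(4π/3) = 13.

Parameterise the cylinder of radius R = 10 as
    r(θ) = (10 cos θ, 10 sin θ, z(θ)).
The arc-length element is
    ds = sqrt(100 + (dz/dθ)^2) dθ,
so the Lagrangian is L = sqrt(100 + z'^2).
L depends on z' only, not on z or θ, so ∂L/∂z = 0 and
    ∂L/∂z' = z' / sqrt(100 + z'^2).
The Euler-Lagrange equation gives
    d/dθ( z' / sqrt(100 + z'^2) ) = 0,
so z' is constant. Integrating once:
    z(θ) = a θ + b,
a helix on the cylinder (a straight line when the cylinder is unrolled). The constants a, b are determined by the endpoint conditions.
With endpoint conditions z(0) = 0 and z(4π/3) = 13: from z(0) = b we get b = 0, and a·4π/3 + 0 = 13 gives a = 39/(4π), so
    z(θ) = (39/(4π)) θ.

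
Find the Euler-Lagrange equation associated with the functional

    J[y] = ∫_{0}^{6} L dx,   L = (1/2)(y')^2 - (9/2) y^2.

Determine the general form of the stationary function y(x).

The Lagrangian is L = (1/2)(y')^2 - (9/2) y^2.
∂L/∂y = -9y.
∂L/∂y' = y'.
The Euler-Lagrange equation d/dx(∂L/∂y') − ∂L/∂y = 0 becomes:
    y'' + 9 y = 0
General solution: y(x) = A sin(3x) + B cos(3x), where A and B are arbitrary constants fixed by the endpoint conditions.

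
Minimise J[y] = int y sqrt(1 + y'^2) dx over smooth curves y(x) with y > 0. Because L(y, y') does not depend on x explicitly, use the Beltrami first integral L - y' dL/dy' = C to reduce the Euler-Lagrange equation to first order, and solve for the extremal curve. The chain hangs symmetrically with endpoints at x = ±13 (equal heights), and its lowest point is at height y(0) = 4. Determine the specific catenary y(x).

The Lagrangian L(y, y') = y sqrt(1 + y'^2) has no explicit x dependence, so the Beltrami identity applies:
    L − y' ∂L/∂y' = C.
Compute ∂L/∂y' = y · y' / sqrt(1 + y'^2). Then
    L − y' ∂L/∂y'
    = y sqrt(1 + y'^2) − y · y'^2 / sqrt(1 + y'^2)
    = y (1 + y'^2 − y'^2) / sqrt(1 + y'^2)
    = y / sqrt(1 + y'^2) = C.
Squaring gives y^2 = C^2 (1 + y'^2), i.e.
    y'^2 = y^2 / C^2 − 1.
Separating variables,
    dy / sqrt(y^2 − C^2) = dx / C,
and integrating gives arccosh(y / C) = (x − a)/C, so
    y(x) = C cosh((x − a)/C),
the catenary. The constants C and a are fixed by the two endpoint conditions (and, for the hanging-chain problem, the length constraint selects C).
Now fit the given data. The endpoints x = ±13 are symmetric at equal height, so the catenary is even about its minimum: a = 0 and y(x) = C cosh(x/C). The lowest point is y(0) = C cosh(0) = C, and we are told y(0) = 4, so C = 4. Therefore
    y(x) = 4 cosh(x/4),
and at the endpoints
    y(±13) = 4 cosh(13/4).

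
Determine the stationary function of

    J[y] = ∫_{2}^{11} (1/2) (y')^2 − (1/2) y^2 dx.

The Lagrangian is L = (1/2) (y')^2 − (1/2) y^2.
Compute ∂L/∂y = -y, ∂L/∂y' = y'.
The Euler-Lagrange equation d/dx(∂L/∂y') − ∂L/∂y = 0 reduces to
    y'' + y = 0.
Its general solution is
    y(x) = A sin(x) + B cos(x),
with A, B fixed by the endpoint conditions.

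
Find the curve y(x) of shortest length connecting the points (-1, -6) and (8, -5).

Arc-length functional: J[y] = ∫ sqrt(1 + (y')^2) dx.
Lagrangian L = sqrt(1 + (y')^2) has no explicit y dependence, so ∂L/∂y = 0 and the Euler-Lagrange equation gives
    d/dx( y' / sqrt(1 + (y')^2) ) = 0  ⇒  y' / sqrt(1 + (y')^2) = const.
Hence y' is constant, so y(x) is affine.
Fitting the endpoints (-1, -6) and (8, -5):
    slope m = ((-5) − (-6)) / (8 − (-1)) = 1/9,
    intercept c = (-6) − m·(-1) = -53/9.
Extremal: y(x) = (1/9) x - 53/9.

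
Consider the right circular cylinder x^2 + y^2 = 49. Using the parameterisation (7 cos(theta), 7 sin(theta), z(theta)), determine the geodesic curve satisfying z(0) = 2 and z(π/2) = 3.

Parameterise the cylinder of radius R = 7 as
    r(θ) = (7 cos θ, 7 sin θ, z(θ)).
The arc-length element is
    ds = sqrt(49 + (dz/dθ)^2) dθ,
so the Lagrangian is L = sqrt(49 + z'^2).
L depends on z' only, not on z or θ, so ∂L/∂z = 0 and
    ∂L/∂z' = z' / sqrt(49 + z'^2).
The Euler-Lagrange equation gives
    d/dθ( z' / sqrt(49 + z'^2) ) = 0,
so z' is constant. Integrating once:
    z(θ) = a θ + b,
a helix on the cylinder (a straight line when the cylinder is unrolled). The constants a, b are determined by the endpoint conditions.
With endpoint conditions z(0) = 2 and z(π/2) = 3: from z(0) = b we get b = 2, and a·π/2 + 2 = 3 gives a = 2/π, so
    z(θ) = (2/π) θ + 2.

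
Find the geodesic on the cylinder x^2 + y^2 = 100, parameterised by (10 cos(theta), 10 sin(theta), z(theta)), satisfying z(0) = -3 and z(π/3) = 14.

Parameterise the cylinder of radius R = 10 as
    r(θ) = (10 cos θ, 10 sin θ, z(θ)).
The arc-length element is
    ds = sqrt(100 + (dz/dθ)^2) dθ,
so the Lagrangian is L = sqrt(100 + z'^2).
L depends on z' only, not on z or θ, so ∂L/∂z = 0 and
    ∂L/∂z' = z' / sqrt(100 + z'^2).
The Euler-Lagrange equation gives
    d/dθ( z' / sqrt(100 + z'^2) ) = 0,
so z' is constant. Integrating once:
    z(θ) = a θ + b,
a helix on the cylinder (a straight line when the cylinder is unrolled). The constants a, b are determined by the endpoint conditions.
With endpoint conditions z(0) = -3 and z(π/3) = 14: from z(0) = b we get b = -3, and a·π/3 + -3 = 14 gives a = 51/π, so
    z(θ) = (51/π) θ − 3.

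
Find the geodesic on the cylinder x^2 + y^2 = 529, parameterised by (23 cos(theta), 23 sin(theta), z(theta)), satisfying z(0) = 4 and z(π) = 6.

Parameterise the cylinder of radius R = 23 as
    r(θ) = (23 cos θ, 23 sin θ, z(θ)).
The arc-length element is
    ds = sqrt(529 + (dz/dθ)^2) dθ,
so the Lagrangian is L = sqrt(529 + z'^2).
L depends on z' only, not on z or θ, so ∂L/∂z = 0 and
    ∂L/∂z' = z' / sqrt(529 + z'^2).
The Euler-Lagrange equation gives
    d/dθ( z' / sqrt(529 + z'^2) ) = 0,
so z' is constant. Integrating once:
    z(θ) = a θ + b,
a helix on the cylinder (a straight line when the cylinder is unrolled). The constants a, b are determined by the endpoint conditions.
With endpoint conditions z(0) = 4 and z(π) = 6: from z(0) = b we get b = 4, and a·π + 4 = 6 gives a = 2/π, so
    z(θ) = (2/π) θ + 4.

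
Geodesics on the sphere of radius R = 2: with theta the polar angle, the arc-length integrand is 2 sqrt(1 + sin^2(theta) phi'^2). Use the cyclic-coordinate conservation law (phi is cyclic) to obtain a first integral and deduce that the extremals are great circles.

On the sphere of radius R = 2 with spherical coordinates (θ, φ), the induced metric is
    ds^2 = 4(dθ^2 + sin^2(θ) dφ^2).
Parameterise by θ; the arc-length functional is
    J[φ] = ∫ 2 sqrt(1 + sin^2(θ) (dφ/dθ)^2) dθ,
so L = 2 sqrt(1 + sin^2(θ) φ'^2). Compute
    ∂L/∂φ = 0  (L has no explicit φ dependence),
    ∂L/∂φ' = 2 sin^2(θ) φ' / sqrt(1 + sin^2(θ) φ'^2).
Since ∂L/∂φ = 0, the Euler-Lagrange equation
    d/dθ(∂L/∂φ') − ∂L/∂φ = 0
reduces to d/dθ(∂L/∂φ') = 0, i.e. the momentum conjugate to φ is conserved:
    2 sin^2(θ) φ' / sqrt(1 + sin^2(θ) φ'^2) = C.
The overall factor of 2 is constant, so dividing through gives Clairaut's relation sin^2(θ) φ' / sqrt(1 + sin^2(θ) φ'^2) = C' (with C' = C/2). Solving for φ' and integrating gives the great-circle family
    cot(θ) = A cos(φ − φ_0),
i.e. the intersection of the sphere with a plane through the origin. The two constants A and φ_0 (equivalently C and one phase) are fixed by the two endpoint conditions.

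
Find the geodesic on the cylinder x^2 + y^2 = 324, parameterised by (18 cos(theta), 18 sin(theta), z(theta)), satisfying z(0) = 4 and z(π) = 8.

Parameterise the cylinder of radius R = 18 as
    r(θ) = (18 cos θ, 18 sin θ, z(θ)).
The arc-length element is
    ds = sqrt(324 + (dz/dθ)^2) dθ,
so the Lagrangian is L = sqrt(324 + z'^2).
L depends on z' only, not on z or θ, so ∂L/∂z = 0 and
    ∂L/∂z' = z' / sqrt(324 + z'^2).
The Euler-Lagrange equation gives
    d/dθ( z' / sqrt(324 + z'^2) ) = 0,
so z' is constant. Integrating once:
    z(θ) = a θ + b,
a helix on the cylinder (a straight line when the cylinder is unrolled). The constants a, b are determined by the endpoint conditions.
With endpoint conditions z(0) = 4 and z(π) = 8: from z(0) = b we get b = 4, and a·π + 4 = 8 gives a = 4/π, so
    z(θ) = (4/π) θ + 4.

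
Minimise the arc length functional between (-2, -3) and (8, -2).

Arc-length functional: J[y] = ∫ sqrt(1 + (y')^2) dx.
Lagrangian L = sqrt(1 + (y')^2) has no explicit y dependence, so ∂L/∂y = 0 and the Euler-Lagrange equation gives
    d/dx( y' / sqrt(1 + (y')^2) ) = 0  ⇒  y' / sqrt(1 + (y')^2) = const.
Hence y' is constant, so y(x) is affine.
Fitting the endpoints (-2, -3) and (8, -2):
    slope m = ((-2) − (-3)) / (8 − (-2)) = 1/10,
    intercept c = (-3) − m·(-2) = -14/5.
Extremal: y(x) = (1/10) x - 14/5.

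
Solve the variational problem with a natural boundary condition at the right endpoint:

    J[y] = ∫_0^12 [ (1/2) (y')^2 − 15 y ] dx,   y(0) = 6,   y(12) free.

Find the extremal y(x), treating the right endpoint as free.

The Lagrangian L = (1/2) (y')^2 − 15 y gives
    ∂L/∂y = −15,   ∂L/∂y' = y'.
Euler-Lagrange: d/dx(y') − (−15) = 0, i.e. y'' + 15 = 0, so
    y(x) = −(15/2) x^2 + C1 x + C2.
Fixed left endpoint y(0) = 6 ⇒ C2 = 6.
The right endpoint x = 12 is free, so the natural (transversality) condition is ∂L/∂y' |_{x=12} = 0, i.e. y'(12) = 0.
Compute y'(x) = −15 x + C1, so y'(12) = −180 + C1 = 0 ⇒ C1 = 180.
Therefore the extremal is
    y(x) = −(15/2) x^2 + 180 x + 6.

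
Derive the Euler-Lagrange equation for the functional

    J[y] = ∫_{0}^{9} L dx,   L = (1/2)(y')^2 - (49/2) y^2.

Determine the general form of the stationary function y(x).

The Lagrangian is L = (1/2)(y')^2 - (49/2) y^2.
∂L/∂y = -49y.
∂L/∂y' = y'.
The Euler-Lagrange equation d/dx(∂L/∂y') − ∂L/∂y = 0 becomes:
    y'' + 49 y = 0
General solution: y(x) = A sin(7x) + B cos(7x), where A and B are arbitrary constants fixed by the endpoint conditions.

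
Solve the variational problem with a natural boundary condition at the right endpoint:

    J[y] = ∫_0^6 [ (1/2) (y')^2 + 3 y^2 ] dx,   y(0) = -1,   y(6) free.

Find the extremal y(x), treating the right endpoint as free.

The Lagrangian L = (1/2) (y')^2 + 3 y^2 gives
    ∂L/∂y = 6 y,   ∂L/∂y' = y'.
Euler-Lagrange: y'' − 6 y = 0.
With k = sqrt(6), the general solution is
    y(x) = A cosh(sqrt(6) x) + B sinh(sqrt(6) x).
Fixed left endpoint y(0) = -1 ⇒ A = -1.
The right endpoint x = 6 is free, so the natural (transversality) condition is ∂L/∂y' |_{x=6} = 0, i.e. y'(6) = 0.
Compute y'(x) = A k sinh(k x) + B k cosh(k x), so
    y'(6) = A k sinh(k·6) + B k cosh(k·6) = 0
    ⇒ B = −A tanh(k·6) = tanh(sqrt(6)·6).
Therefore the extremal is
    y(x) = −cosh(sqrt(6) x) + tanh(sqrt(6)·6) sinh(sqrt(6) x).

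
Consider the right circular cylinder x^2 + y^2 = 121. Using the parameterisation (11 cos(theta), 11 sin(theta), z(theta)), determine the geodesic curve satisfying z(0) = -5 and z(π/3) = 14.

Parameterise the cylinder of radius R = 11 as
    r(θ) = (11 cos θ, 11 sin θ, z(θ)).
The arc-length element is
    ds = sqrt(121 + (dz/dθ)^2) dθ,
so the Lagrangian is L = sqrt(121 + z'^2).
L depends on z' only, not on z or θ, so ∂L/∂z = 0 and
    ∂L/∂z' = z' / sqrt(121 + z'^2).
The Euler-Lagrange equation gives
    d/dθ( z' / sqrt(121 + z'^2) ) = 0,
so z' is constant. Integrating once:
    z(θ) = a θ + b,
a helix on the cylinder (a straight line when the cylinder is unrolled). The constants a, b are determined by the endpoint conditions.
With endpoint conditions z(0) = -5 and z(π/3) = 14: from z(0) = b we get b = -5, and a·π/3 + -5 = 14 gives a = 57/π, so
    z(θ) = (57/π) θ − 5.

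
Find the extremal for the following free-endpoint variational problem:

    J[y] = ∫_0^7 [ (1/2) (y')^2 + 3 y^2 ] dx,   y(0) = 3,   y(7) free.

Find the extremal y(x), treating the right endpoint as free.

The Lagrangian L = (1/2) (y')^2 + 3 y^2 gives
    ∂L/∂y = 6 y,   ∂L/∂y' = y'.
Euler-Lagrange: y'' − 6 y = 0.
With k = sqrt(6), the general solution is
    y(x) = A cosh(sqrt(6) x) + B sinh(sqrt(6) x).
Fixed left endpoint y(0) = 3 ⇒ A = 3.
The right endpoint x = 7 is free, so the natural (transversality) condition is ∂L/∂y' |_{x=7} = 0, i.e. y'(7) = 0.
Compute y'(x) = A k sinh(k x) + B k cosh(k x), so
    y'(7) = A k sinh(k·7) + B k cosh(k·7) = 0
    ⇒ B = −A tanh(k·7) = − 3 tanh(sqrt(6)·7).
Therefore the extremal is
    y(x) = 3 cosh(sqrt(6) x) − 3 tanh(sqrt(6)·7) sinh(sqrt(6) x).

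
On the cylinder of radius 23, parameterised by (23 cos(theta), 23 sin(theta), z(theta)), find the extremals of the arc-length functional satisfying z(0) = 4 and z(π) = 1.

Parameterise the cylinder of radius R = 23 as
    r(θ) = (23 cos θ, 23 sin θ, z(θ)).
The arc-length element is
    ds = sqrt(529 + (dz/dθ)^2) dθ,
so the Lagrangian is L = sqrt(529 + z'^2).
L depends on z' only, not on z or θ, so ∂L/∂z = 0 and
    ∂L/∂z' = z' / sqrt(529 + z'^2).
The Euler-Lagrange equation gives
    d/dθ( z' / sqrt(529 + z'^2) ) = 0,
so z' is constant. Integrating once:
    z(θ) = a θ + b,
a helix on the cylinder (a straight line when the cylinder is unrolled). The constants a, b are determined by the endpoint conditions.
With endpoint conditions z(0) = 4 and z(π) = 1: from z(0) = b we get b = 4, and a·π + 4 = 1 gives a = -3/π, so
    z(θ) = (-3/π) θ + 4.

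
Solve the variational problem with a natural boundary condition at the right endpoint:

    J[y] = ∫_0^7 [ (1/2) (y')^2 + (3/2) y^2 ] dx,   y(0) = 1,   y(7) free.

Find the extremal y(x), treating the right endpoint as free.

The Lagrangian L = (1/2) (y')^2 + (3/2) y^2 gives
    ∂L/∂y = 3 y,   ∂L/∂y' = y'.
Euler-Lagrange: y'' − 3 y = 0.
With k = sqrt(3), the general solution is
    y(x) = A cosh(sqrt(3) x) + B sinh(sqrt(3) x).
Fixed left endpoint y(0) = 1 ⇒ A = 1.
The right endpoint x = 7 is free, so the natural (transversality) condition is ∂L/∂y' |_{x=7} = 0, i.e. y'(7) = 0.
Compute y'(x) = A k sinh(k x) + B k cosh(k x), so
    y'(7) = A k sinh(k·7) + B k cosh(k·7) = 0
    ⇒ B = −A tanh(k·7) = − tanh(sqrt(3)·7).
Therefore the extremal is
    y(x) = cosh(sqrt(3) x) − tanh(sqrt(3)·7) sinh(sqrt(3) x).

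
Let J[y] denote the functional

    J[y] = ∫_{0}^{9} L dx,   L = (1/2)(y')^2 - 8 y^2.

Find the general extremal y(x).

The Lagrangian is L = (1/2)(y')^2 - 8 y^2.
∂L/∂y = -16y.
∂L/∂y' = y'.
The Euler-Lagrange equation d/dx(∂L/∂y') − ∂L/∂y = 0 becomes:
    y'' + 16 y = 0
General solution: y(x) = A sin(4x) + B cos(4x), where A and B are arbitrary constants fixed by the endpoint conditions.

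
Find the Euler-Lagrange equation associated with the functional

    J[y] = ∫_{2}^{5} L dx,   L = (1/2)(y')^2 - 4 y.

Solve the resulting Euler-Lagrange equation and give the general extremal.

The Lagrangian is L = (1/2)(y')^2 - 4 y.
∂L/∂y = -4.
∂L/∂y' = y'.
The Euler-Lagrange equation d/dx(∂L/∂y') − ∂L/∂y = 0 becomes:
    y'' + 4 = 0
General solution: y(x) = -2 x^2 + A x + B, where A and B are arbitrary constants fixed by the endpoint conditions.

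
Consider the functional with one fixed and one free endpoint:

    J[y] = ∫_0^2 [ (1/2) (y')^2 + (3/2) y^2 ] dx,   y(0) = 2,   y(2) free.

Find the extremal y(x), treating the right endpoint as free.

The Lagrangian L = (1/2) (y')^2 + (3/2) y^2 gives
    ∂L/∂y = 3 y,   ∂L/∂y' = y'.
Euler-Lagrange: y'' − 3 y = 0.
With k = sqrt(3), the general solution is
    y(x) = A cosh(sqrt(3) x) + B sinh(sqrt(3) x).
Fixed left endpoint y(0) = 2 ⇒ A = 2.
The right endpoint x = 2 is free, so the natural (transversality) condition is ∂L/∂y' |_{x=2} = 0, i.e. y'(2) = 0.
Compute y'(x) = A k sinh(k x) + B k cosh(k x), so
    y'(2) = A k sinh(k·2) + B k cosh(k·2) = 0
    ⇒ B = −A tanh(k·2) = − 2 tanh(sqrt(3)·2).
Therefore the extremal is
    y(x) = 2 cosh(sqrt(3) x) − 2 tanh(sqrt(3)·2) sinh(sqrt(3) x).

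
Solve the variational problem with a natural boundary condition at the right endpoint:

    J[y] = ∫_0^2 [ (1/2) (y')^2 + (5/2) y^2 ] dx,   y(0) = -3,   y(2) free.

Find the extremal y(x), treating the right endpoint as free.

The Lagrangian L = (1/2) (y')^2 + (5/2) y^2 gives
    ∂L/∂y = 5 y,   ∂L/∂y' = y'.
Euler-Lagrange: y'' − 5 y = 0.
With k = sqrt(5), the general solution is
    y(x) = A cosh(sqrt(5) x) + B sinh(sqrt(5) x).
Fixed left endpoint y(0) = -3 ⇒ A = -3.
The right endpoint x = 2 is free, so the natural (transversality) condition is ∂L/∂y' |_{x=2} = 0, i.e. y'(2) = 0.
Compute y'(x) = A k sinh(k x) + B k cosh(k x), so
    y'(2) = A k sinh(k·2) + B k cosh(k·2) = 0
    ⇒ B = −A tanh(k·2) = 3 tanh(sqrt(5)·2).
Therefore the extremal is
    y(x) = −3 cosh(sqrt(5) x) + 3 tanh(sqrt(5)·2) sinh(sqrt(5) x).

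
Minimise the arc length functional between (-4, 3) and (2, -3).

Arc-length functional: J[y] = ∫ sqrt(1 + (y')^2) dx.
Lagrangian L = sqrt(1 + (y')^2) has no explicit y dependence, so ∂L/∂y = 0 and the Euler-Lagrange equation gives
    d/dx( y' / sqrt(1 + (y')^2) ) = 0  ⇒  y' / sqrt(1 + (y')^2) = const.
Hence y' is constant, so y(x) is affine.
Fitting the endpoints (-4, 3) and (2, -3):
    slope m = ((-3) − 3) / (2 − (-4)) = -1,
    intercept c = 3 − m·(-4) = -1.
Extremal: y(x) = -x - 1.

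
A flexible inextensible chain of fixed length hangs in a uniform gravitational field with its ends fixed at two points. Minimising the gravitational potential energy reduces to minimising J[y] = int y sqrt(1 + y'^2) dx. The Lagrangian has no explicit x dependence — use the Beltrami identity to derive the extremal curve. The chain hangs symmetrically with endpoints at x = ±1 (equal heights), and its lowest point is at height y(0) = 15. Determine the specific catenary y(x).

The Lagrangian L(y, y') = y sqrt(1 + y'^2) has no explicit x dependence, so the Beltrami identity applies:
    L − y' ∂L/∂y' = C.
Compute ∂L/∂y' = y · y' / sqrt(1 + y'^2). Then
    L − y' ∂L/∂y'
    = y sqrt(1 + y'^2) − y · y'^2 / sqrt(1 + y'^2)
    = y (1 + y'^2 − y'^2) / sqrt(1 + y'^2)
    = y / sqrt(1 + y'^2) = C.
Squaring gives y^2 = C^2 (1 + y'^2), i.e.
    y'^2 = y^2 / C^2 − 1.
Separating variables,
    dy / sqrt(y^2 − C^2) = dx / C,
and integrating gives arccosh(y / C) = (x − a)/C, so
    y(x) = C cosh((x − a)/C),
the catenary. The constants C and a are fixed by the two endpoint conditions (and, for the hanging-chain problem, the length constraint selects C).
Now fit the given data. The endpoints x = ±1 are symmetric at equal height, so the catenary is even about its minimum: a = 0 and y(x) = C cosh(x/C). The lowest point is y(0) = C cosh(0) = C, and we are told y(0) = 15, so C = 15. Therefore
    y(x) = 15 cosh(x/15),
and at the endpoints
    y(±1) = 15 cosh(1/15).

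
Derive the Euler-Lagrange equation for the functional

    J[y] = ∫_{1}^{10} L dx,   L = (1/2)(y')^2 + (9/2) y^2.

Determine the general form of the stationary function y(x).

The Lagrangian is L = (1/2)(y')^2 + (9/2) y^2.
∂L/∂y = 9y.
∂L/∂y' = y'.
The Euler-Lagrange equation d/dx(∂L/∂y') − ∂L/∂y = 0 becomes:
    y'' - 9 y = 0
General solution: y(x) = A e^(3x) + B e^(-3x), where A and B are arbitrary constants fixed by the endpoint conditions.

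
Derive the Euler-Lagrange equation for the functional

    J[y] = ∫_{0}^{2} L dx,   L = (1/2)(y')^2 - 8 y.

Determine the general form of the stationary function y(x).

The Lagrangian is L = (1/2)(y')^2 - 8 y.
∂L/∂y = -8.
∂L/∂y' = y'.
The Euler-Lagrange equation d/dx(∂L/∂y') − ∂L/∂y = 0 becomes:
    y'' + 8 = 0
General solution: y(x) = -4 x^2 + A x + B, where A and B are arbitrary constants fixed by the endpoint conditions.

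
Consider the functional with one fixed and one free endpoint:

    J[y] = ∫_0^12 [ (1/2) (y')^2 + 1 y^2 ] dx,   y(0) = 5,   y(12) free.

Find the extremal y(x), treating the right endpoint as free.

The Lagrangian L = (1/2) (y')^2 + 1 y^2 gives
    ∂L/∂y = 2 y,   ∂L/∂y' = y'.
Euler-Lagrange: y'' − 2 y = 0.
With k = sqrt(2), the general solution is
    y(x) = A cosh(sqrt(2) x) + B sinh(sqrt(2) x).
Fixed left endpoint y(0) = 5 ⇒ A = 5.
The right endpoint x = 12 is free, so the natural (transversality) condition is ∂L/∂y' |_{x=12} = 0, i.e. y'(12) = 0.
Compute y'(x) = A k sinh(k x) + B k cosh(k x), so
    y'(12) = A k sinh(k·12) + B k cosh(k·12) = 0
    ⇒ B = −A tanh(k·12) = − 5 tanh(sqrt(2)·12).
Therefore the extremal is
    y(x) = 5 cosh(sqrt(2) x) − 5 tanh(sqrt(2)·12) sinh(sqrt(2) x).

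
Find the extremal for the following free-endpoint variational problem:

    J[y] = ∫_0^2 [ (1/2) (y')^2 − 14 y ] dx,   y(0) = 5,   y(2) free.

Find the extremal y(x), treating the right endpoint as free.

The Lagrangian L = (1/2) (y')^2 − 14 y gives
    ∂L/∂y = −14,   ∂L/∂y' = y'.
Euler-Lagrange: d/dx(y') − (−14) = 0, i.e. y'' + 14 = 0, so
    y(x) = −(14/2) x^2 + C1 x + C2.
Fixed left endpoint y(0) = 5 ⇒ C2 = 5.
The right endpoint x = 2 is free, so the natural (transversality) condition is ∂L/∂y' |_{x=2} = 0, i.e. y'(2) = 0.
Compute y'(x) = −14 x + C1, so y'(2) = −28 + C1 = 0 ⇒ C1 = 28.
Therefore the extremal is
    y(x) = −7 x^2 + 28 x + 5.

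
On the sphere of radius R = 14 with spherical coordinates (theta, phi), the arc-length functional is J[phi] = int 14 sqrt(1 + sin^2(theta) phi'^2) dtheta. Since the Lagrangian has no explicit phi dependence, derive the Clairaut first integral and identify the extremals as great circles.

On the sphere of radius R = 14 with spherical coordinates (θ, φ), the induced metric is
    ds^2 = 196(dθ^2 + sin^2(θ) dφ^2).
Parameterise by θ; the arc-length functional is
    J[φ] = ∫ 14 sqrt(1 + sin^2(θ) (dφ/dθ)^2) dθ,
so L = 14 sqrt(1 + sin^2(θ) φ'^2). Compute
    ∂L/∂φ = 0  (L has no explicit φ dependence),
    ∂L/∂φ' = 14 sin^2(θ) φ' / sqrt(1 + sin^2(θ) φ'^2).
Since ∂L/∂φ = 0, the Euler-Lagrange equation
    d/dθ(∂L/∂φ') − ∂L/∂φ = 0
reduces to d/dθ(∂L/∂φ') = 0, i.e. the momentum conjugate to φ is conserved:
    14 sin^2(θ) φ' / sqrt(1 + sin^2(θ) φ'^2) = C.
The overall factor of 14 is constant, so dividing through gives Clairaut's relation sin^2(θ) φ' / sqrt(1 + sin^2(θ) φ'^2) = C' (with C' = C/14). Solving for φ' and integrating gives the great-circle family
    cot(θ) = A cos(φ − φ_0),
i.e. the intersection of the sphere with a plane through the origin. The two constants A and φ_0 (equivalently C and one phase) are fixed by the two endpoint conditions.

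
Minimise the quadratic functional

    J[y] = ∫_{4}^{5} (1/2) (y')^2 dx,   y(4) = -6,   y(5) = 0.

The Lagrangian is L = (1/2) (y')^2.
Compute ∂L/∂y = 0, ∂L/∂y' = y'.
The Euler-Lagrange equation d/dx(∂L/∂y') − ∂L/∂y = 0 reduces to
    y'' = 0.
Its general solution is
    y(x) = A x + B,
with A, B fixed by the endpoint conditions.
Applying the endpoint conditions y(4) = -6 and y(5) = 0: solve A·4 + B = -6 and A·5 + B = 0. Subtracting gives A(5 − 4) = 0 − -6, so A = 6, and B = -6 − A·4 = -30. Therefore
    y(x) = 6 x - 30.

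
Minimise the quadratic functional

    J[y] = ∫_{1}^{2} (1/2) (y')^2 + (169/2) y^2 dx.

The Lagrangian is L = (1/2) (y')^2 + (169/2) y^2.
Compute ∂L/∂y = 169y, ∂L/∂y' = y'.
The Euler-Lagrange equation d/dx(∂L/∂y') − ∂L/∂y = 0 reduces to
    y'' − 169 y = 0.
Its general solution is
    y(x) = A e^(13x) + B e^(−13x),
with A, B fixed by the endpoint conditions.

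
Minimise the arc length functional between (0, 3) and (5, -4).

Arc-length functional: J[y] = ∫ sqrt(1 + (y')^2) dx.
Lagrangian L = sqrt(1 + (y')^2) has no explicit y dependence, so ∂L/∂y = 0 and the Euler-Lagrange equation gives
    d/dx( y' / sqrt(1 + (y')^2) ) = 0  ⇒  y' / sqrt(1 + (y')^2) = const.
Hence y' is constant, so y(x) is affine.
Fitting the endpoints (0, 3) and (5, -4):
    slope m = ((-4) − 3) / (5 − 0) = -7/5,
    intercept c = 3 − m·0 = 3.
Extremal: y(x) = (-7/5) x + 3.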